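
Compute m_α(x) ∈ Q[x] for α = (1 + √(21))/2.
m_α(x) = x^2 - x - 5

From 2α - 1 = √(21), squaring gives (2α - 1)^2 = 21, i.e. 4α^2 - 4α + 1 = 21, so α^2 - α + (1 - 21)/4 = 0. Since 21 ≡ 1 (mod 4), (1 - 21)/4 = -5 ∈ Z. The polynomial x^2 - x - 5 has discriminant 1 - 4·(-5) = 21, which is not a perfect square in Q (d = 21 is squarefree and ≠ 1), so x^2 - x - 5 is irreducible over Q. It is the minimal polynomial of α.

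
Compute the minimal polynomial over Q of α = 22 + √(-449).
m_α(x) = x^2 - 44x + 933

From α - 22 = √(-449), squaring gives (α - 22)^2 = -449, i.e. α^2 - 44α + 484 = -449, so α^2 - 44α + 933 = 0. The discriminant of x^2 - 44x + 933 is (-44)^2 - 4·(933) = 1936 - 3732 = -1796, and 4·(-449) is not a perfect square in Q since -449 is squarefree and ≠ 1. Hence x^2 - 44x + 933 is irreducible over Q and is the minimal polynomial of α.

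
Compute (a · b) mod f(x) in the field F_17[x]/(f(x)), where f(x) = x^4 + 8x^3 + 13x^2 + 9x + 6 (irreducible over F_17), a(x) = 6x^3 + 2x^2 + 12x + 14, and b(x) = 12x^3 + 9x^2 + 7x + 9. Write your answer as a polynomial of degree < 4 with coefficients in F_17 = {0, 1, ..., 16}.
a · b ≡ 10x^3 + 14x^2 + 4x + 11 (mod f(x))

Multiply in F_17[x]: a(x)·b(x) = (6x^3 + 2x^2 + 12x + 14)·(12x^3 + 9x^2 + 7x + 9) = 4x^6 + 10x^5 + 4x^3 + 7x^2 + 2x + 7. This has degree ≥ 4, so divide by f(x) over F_17: 4x^6 + 10x^5 + 4x^3 + 7x^2 + 2x + 7 = (4x^2 + 12x + 5)·(x^4 + 8x^3 + 13x^2 + 9x + 6) + (10x^3 + 14x^2 + 4x + 11). Hence a·b ≡ 10x^3 + 14x^2 + 4x + 11 (mod f). (F_17[x]/(f) is a field with 17^4 = 83521 elements since f is irreducible of degree 4.)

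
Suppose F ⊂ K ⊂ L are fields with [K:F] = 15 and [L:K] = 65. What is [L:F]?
[L:F] = 975

The tower law says that for any tower of field extensions F ⊂ K ⊂ L with finite degrees, [L:F] = [L:K] · [K:F]. Here this gives [L:F] = 65 · 15 = 975.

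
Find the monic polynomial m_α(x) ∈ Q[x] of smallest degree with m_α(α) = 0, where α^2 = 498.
m_α(x) = x^2 - 498

α satisfies α^2 - 498 = 0, so x^2 - 498 annihilates α. Since d = 498 is squarefree and ≠ 1, it is not a perfect square in Q, so x^2 - 498 has no rational root and is therefore irreducible over Q (a degree-2 polynomial over a field is irreducible iff it has no root). Hence m_α(x) = x^2 - 498.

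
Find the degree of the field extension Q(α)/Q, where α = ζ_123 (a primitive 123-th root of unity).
[Q(α):Q] = 80

The minimal polynomial of ζ_123 over Q is the 123-th cyclotomic polynomial Φ_123(x), which is irreducible over Q and has degree φ(123) = 80. Hence [Q(α):Q] = φ(123) = 80.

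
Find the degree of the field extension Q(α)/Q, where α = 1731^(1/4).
[Q(α):Q] = 4

α is a root of x^4 - 1731. By Eisenstein's criterion at the prime p = 3 (which divides the constant term 1731 but p^2 = 9 does not, since 1731 is squarefree), x^4 - 1731 is irreducible over Q. Hence [Q(α):Q] = 4.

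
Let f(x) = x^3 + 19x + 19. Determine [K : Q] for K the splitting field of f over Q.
[K : Q] = 6

By the rational root test, any rational root of the monic integer polynomial f(x) = x^3 + 19x + 19 must be an integer dividing the constant term 19, i.e. one of ±{1, 19}. Evaluating: f(1) = 39, f(-1) = -1, f(19) = 7239, f(-19) = -7201; none is 0, so f has no rational root and is therefore irreducible over Q (a cubic with no linear factor over a field is irreducible). For an irreducible cubic, the Galois group is A_3 or S_3 according as the discriminant disc(f) = -4a^3 - 27b^2 = -4·(19)^3 - 27·(19)^2 = -37183 is or is not a square in Q. Here disc(f) = -37183 is not a perfect square in Q, so the Galois group of f over Q is not contained in A_3 and must be all of S_3. The splitting field has degree |S_3| = 6 over Q, so [K : Q] = 6.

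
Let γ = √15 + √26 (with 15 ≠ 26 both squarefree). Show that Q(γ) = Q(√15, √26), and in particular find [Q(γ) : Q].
[Q(γ) : Q] = 4 (equivalently, Q(γ) = Q(√15, √26))

Obviously Q(γ) ⊆ Q(√15, √26), and [Q(√15, √26):Q] = 4 (since 15, 26 are distinct squarefree integers > 1 with 390 not a perfect square). To show equality we compute the minimal polynomial of γ. From γ = √15 + √26: γ^2 = 15 + 2√(390) + 26 = 41 + 2√(390), so γ^2 - 41 = 2√(390); squaring, (γ^2 - 41)^2 = 4·390, i.e. γ^4 - 82γ^2 + 1681 - 1560 = 0, i.e. γ^4 - 82γ^2 + 121 = 0. So γ is a root of x^4 - 82x^2 + 121. This polynomial is irreducible over Q: it has no rational root (each ±√15 ± √26 is irrational), and any factorization into two quadratics over Q would force √(390) ∈ Q (pairing opposite roots) or √15, √26 ∈ Q (other pairings), all impossible. Hence [Q(γ):Q] = 4 = [Q(√15, √26):Q], so Q(γ) = Q(√15, √26).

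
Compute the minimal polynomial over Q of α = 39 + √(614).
m_α(x) = x^2 - 78x + 907

From α - 39 = √(614), squaring gives (α - 39)^2 = 614, i.e. α^2 - 78α + 1521 = 614, so α^2 - 78α + 907 = 0. The discriminant of x^2 - 78x + 907 is (-78)^2 - 4·(907) = 6084 - 3628 = 2456, and 4·(614) is not a perfect square in Q since 614 is squarefree and ≠ 1. Hence x^2 - 78x + 907 is irreducible over Q and is the minimal polynomial of α.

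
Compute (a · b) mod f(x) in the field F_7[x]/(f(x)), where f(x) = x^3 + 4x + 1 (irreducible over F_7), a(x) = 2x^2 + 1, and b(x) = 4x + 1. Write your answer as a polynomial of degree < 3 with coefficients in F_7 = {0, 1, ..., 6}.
a · b ≡ 2x^2 (mod f(x))

Multiply in F_7[x]: a(x)·b(x) = (2x^2 + 1)·(4x + 1) = x^3 + 2x^2 + 4x + 1. This has degree ≥ 3, so divide by f(x) over F_7: x^3 + 2x^2 + 4x + 1 = (1)·(x^3 + 4x + 1) + (2x^2). Hence a·b ≡ 2x^2 (mod f). (F_7[x]/(f) is a field with 7^3 = 343 elements since f is irreducible of degree 3.)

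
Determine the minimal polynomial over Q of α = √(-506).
m_α(x) = x^2 + 506

α satisfies α^2 + 506 = 0, so x^2 + 506 annihilates α. Since d = -506 is squarefree and ≠ 1, it is not a perfect square in Q, so x^2 + 506 has no rational root and is therefore irreducible over Q (a degree-2 polynomial over a field is irreducible iff it has no root). Hence m_α(x) = x^2 + 506.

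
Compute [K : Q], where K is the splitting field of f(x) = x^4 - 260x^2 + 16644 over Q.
[K : Q] = 4

Solving the quadratic in x^2: x^2 = (260 ± √(260^2 - 4·16644))/2 = (260 ± √1024)/2 = (260 ± 32)/2, giving x^2 = 146 or x^2 = 114. So f(x) = (x^2 - 146)(x^2 - 114) and the roots of f are ±√146, ±√114. Hence the splitting field is K = Q(√146, √114). Since 146 and 114 are distinct squarefree integers > 1, their product 16644 is not a perfect square, so √114 ∉ Q(√146). By the tower law [K:Q] = [Q(√146,√114):Q(√146)] · [Q(√146):Q] = 2 · 2 = 4.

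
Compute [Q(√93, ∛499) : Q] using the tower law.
[Q(√93, ∛499) : Q] = 6

Let L = Q(√93, ∛499). Since Q(√93) ⊂ L and [Q(√93):Q] = 2, the tower law gives 2 | [L:Q]. Likewise Q(∛499) ⊂ L with [Q(∛499):Q] = 3 (because 499 is not a perfect cube), so 3 | [L:Q]. As gcd(2,3) = 1, [L:Q] is divisible by 6. Conversely L is generated over Q by √93 and ∛499, so [L:Q] ≤ 2·3 = 6. Therefore [Q(√93, ∛499) : Q] = 6.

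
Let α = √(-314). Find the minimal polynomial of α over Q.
m_α(x) = x^2 + 314

α satisfies α^2 + 314 = 0, so x^2 + 314 annihilates α. Since d = -314 is squarefree and ≠ 1, it is not a perfect square in Q, so x^2 + 314 has no rational root and is therefore irreducible over Q (a degree-2 polynomial over a field is irreducible iff it has no root). Hence m_α(x) = x^2 + 314.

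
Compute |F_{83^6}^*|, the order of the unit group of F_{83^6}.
|F_{83^6}^*| = 326940373368

F_{83^6} has 83^6 = 326940373369 elements; its multiplicative group consists of all nonzero elements, so |F_{83^6}^*| = 326940373369 - 1 = 326940373368. (It is cyclic since any finite subgroup of the multiplicative group of a field is cyclic.)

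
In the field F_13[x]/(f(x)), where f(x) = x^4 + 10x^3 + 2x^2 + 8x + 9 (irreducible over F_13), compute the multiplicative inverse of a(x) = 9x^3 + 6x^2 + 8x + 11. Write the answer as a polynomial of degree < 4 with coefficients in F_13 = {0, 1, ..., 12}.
a(x)^(-1) ≡ 11x^3 + 9x^2 + 9x + 3 (mod f(x))

Since f is irreducible over F_13, F_13[x]/(f) is a field and a(x) ≠ 0 has an inverse. Apply the extended Euclidean algorithm to f(x) and a(x) in F_13[x]: f(x) = (3x + 2)·a(x) + (5x^2 + 11x);  a(x) = (7x + 4)·(5x^2 + 11x) + (3x + 11);  (5x^2 + 11x) = (6x + 12)·(3x + 11) + (11). The last nonzero remainder is the constant 11 = gcd(f, a) in F_13. Back-substituting through the division chain expresses 11 = s(x)·a(x) + t(x)·f(x) with s(x) ≡ 4x^3 + 8x^2 + 8x + 7 (mod f), so (4x^3 + 8x^2 + 8x + 7)·a(x) ≡ 11 (mod f). Multiplying by 11^(-1) ≡ 6 in F_13 gives a(x)^(-1) ≡ 6·(4x^3 + 8x^2 + 8x + 7) ≡ 11x^3 + 9x^2 + 9x + 3 (mod f). Check: (9x^3 + 6x^2 + 8x + 11)·(11x^3 + 9x^2 + 9x + 3) = 8x^6 + 4x^5 + 2x^4 + x^3 + 7x^2 + 6x + 7 ≡ 1 (mod x^4 + 10x^3 + 2x^2 + 8x + 9).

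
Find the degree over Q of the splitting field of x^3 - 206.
[K : Q] = 6

The roots of x^3 - 206 are ∛206, ω∛206, ω^2∛206 where ω = e^(2πi/3) is a primitive cube root of unity, so K = Q(∛206, ω). Now [Q(∛206):Q] = 3 (since 206 is not a perfect cube, x^3 - 206 is irreducible) and [Q(ω):Q] = 2. Both 2 and 3 divide [K:Q], and [K:Q] ≤ 3·2 = 6, so [K:Q] = 6. (Equivalently: Q(∛206) ⊂ R but ω ∉ R, so [K : Q(∛206)] = 2.)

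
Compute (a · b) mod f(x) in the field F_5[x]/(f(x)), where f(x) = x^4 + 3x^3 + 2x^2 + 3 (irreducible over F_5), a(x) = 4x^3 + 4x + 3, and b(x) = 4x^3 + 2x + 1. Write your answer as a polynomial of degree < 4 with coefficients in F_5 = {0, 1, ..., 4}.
a · b ≡ 4x^3 + 3x^2 + 4x (mod f(x))

Multiply in F_5[x]: a(x)·b(x) = (4x^3 + 4x + 3)·(4x^3 + 2x + 1) = x^6 + 4x^4 + x^3 + 3x^2 + 3. This has degree ≥ 4, so divide by f(x) over F_5: x^6 + 4x^4 + x^3 + 3x^2 + 3 = (x^2 + 2x + 1)·(x^4 + 3x^3 + 2x^2 + 3) + (4x^3 + 3x^2 + 4x). Hence a·b ≡ 4x^3 + 3x^2 + 4x (mod f). (F_5[x]/(f) is a field with 5^4 = 625 elements since f is irreducible of degree 4.)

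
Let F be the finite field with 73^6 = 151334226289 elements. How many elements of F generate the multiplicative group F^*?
There are φ(151334226288) = 41990400000 primitive elements

F_q^* is cyclic of order q - 1 = 151334226288. A cyclic group of order m has exactly φ(m) generators. Here m = 151334226288 = 2^4 · 3^3 · 7 · 37 · 751 · 1801, so the number of primitive elements is φ(151334226288) = 41990400000.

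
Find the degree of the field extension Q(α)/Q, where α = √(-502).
[Q(α):Q] = 2

[Q(α):Q] equals the degree of the minimal polynomial of α. Here α^2 = -502 and x^2 + 502 is irreducible (d = -502 is squarefree, ≠ 1, hence not a square), so deg(m_α) = 2. Thus [Q(α):Q] = 2.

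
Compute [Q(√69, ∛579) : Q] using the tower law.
[Q(√69, ∛579) : Q] = 6

Let L = Q(√69, ∛579). Since Q(√69) ⊂ L and [Q(√69):Q] = 2, the tower law gives 2 | [L:Q]. Likewise Q(∛579) ⊂ L with [Q(∛579):Q] = 3 (because 579 is not a perfect cube), so 3 | [L:Q]. As gcd(2,3) = 1, [L:Q] is divisible by 6. Conversely L is generated over Q by √69 and ∛579, so [L:Q] ≤ 2·3 = 6. Therefore [Q(√69, ∛579) : Q] = 6.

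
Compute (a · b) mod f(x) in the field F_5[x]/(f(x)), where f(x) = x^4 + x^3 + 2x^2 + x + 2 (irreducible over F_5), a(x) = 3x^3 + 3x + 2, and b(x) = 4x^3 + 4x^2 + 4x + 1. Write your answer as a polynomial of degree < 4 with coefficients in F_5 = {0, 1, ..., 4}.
a · b ≡ x^3 + x^2 + x + 2 (mod f(x))

Multiply in F_5[x]: a(x)·b(x) = (3x^3 + 3x + 2)·(4x^3 + 4x^2 + 4x + 1) = 2x^6 + 2x^5 + 4x^4 + 3x^3 + x + 2. This has degree ≥ 4, so divide by f(x) over F_5: 2x^6 + 2x^5 + 4x^4 + 3x^3 + x + 2 = (2x^2)·(x^4 + x^3 + 2x^2 + x + 2) + (x^3 + x^2 + x + 2). Hence a·b ≡ x^3 + x^2 + x + 2 (mod f). (F_5[x]/(f) is a field with 5^4 = 625 elements since f is irreducible of degree 4.)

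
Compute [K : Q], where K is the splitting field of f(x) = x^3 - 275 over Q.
[K : Q] = 6

The roots of x^3 - 275 are ∛275, ω∛275, ω^2∛275 where ω = e^(2πi/3) is a primitive cube root of unity, so K = Q(∛275, ω). Now [Q(∛275):Q] = 3 (since 275 is not a perfect cube, x^3 - 275 is irreducible) and [Q(ω):Q] = 2. Both 2 and 3 divide [K:Q], and [K:Q] ≤ 3·2 = 6, so [K:Q] = 6. (Equivalently: Q(∛275) ⊂ R but ω ∉ R, so [K : Q(∛275)] = 2.)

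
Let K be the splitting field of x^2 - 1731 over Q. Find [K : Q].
[K : Q] = 2

f(x) = x^2 - 1731 factors as (x - √1731)(x + √1731). The splitting field is K = Q(√1731). Since 1731 is squarefree and > 1, it is not a perfect square, so x^2 - 1731 is irreducible over Q and [Q(√1731) : Q] = 2. Hence [K : Q] = 2.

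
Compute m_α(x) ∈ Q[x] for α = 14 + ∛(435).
m_α(x) = x^3 - 42x^2 + 588x - 3179

Set β = α - 14 = ∛(435), so β^3 = 435. Then (α - 14)^3 - 435 = 0, i.e. α is a root of g(x) = (x - 14)^3 - 435 = x^3 - 42x^2 + 588x - 3179. Since g(x) = h(x - 14) where h(x) = x^3 - 435, and h is irreducible over Q (because 435 is not a perfect cube, so h has no rational root, and a monic cubic with no rational root is irreducible), g is also irreducible (irreducibility is preserved under the substitution x → x - 14). Hence m_α(x) = x^3 - 42x^2 + 588x - 3179.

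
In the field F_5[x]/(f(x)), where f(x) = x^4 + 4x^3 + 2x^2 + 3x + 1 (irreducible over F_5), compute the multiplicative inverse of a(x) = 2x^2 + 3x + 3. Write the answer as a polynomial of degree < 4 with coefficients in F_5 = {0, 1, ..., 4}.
a(x)^(-1) ≡ 2x^3 + x + 2 (mod f(x))

Since f is irreducible over F_5, F_5[x]/(f) is a field and a(x) ≠ 0 has an inverse. Apply the extended Euclidean algorithm to f(x) and a(x) in F_5[x]: f(x) = (3x^2 + 4)·a(x) + (x + 4);  a(x) = (2x)·(x + 4) + (3). The last nonzero remainder is the constant 3 = gcd(f, a) in F_5. Back-substituting through the division chain expresses 3 = s(x)·a(x) + t(x)·f(x) with s(x) ≡ x^3 + 3x + 1 (mod f), so (x^3 + 3x + 1)·a(x) ≡ 3 (mod f). Multiplying by 3^(-1) ≡ 2 in F_5 gives a(x)^(-1) ≡ 2·(x^3 + 3x + 1) ≡ 2x^3 + x + 2 (mod f). Check: (2x^2 + 3x + 3)·(2x^3 + x + 2) = 4x^5 + x^4 + 3x^3 + 2x^2 + 4x + 1 ≡ 1 (mod x^4 + 4x^3 + 2x^2 + 3x + 1).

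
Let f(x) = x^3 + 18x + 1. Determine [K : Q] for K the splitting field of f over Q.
[K : Q] = 6

By the rational root test, any rational root of the monic integer polynomial f(x) = x^3 + 18x + 1 must be an integer dividing the constant term 1, i.e. one of ±{1}. Evaluating: f(1) = 20, f(-1) = -18; none is 0, so f has no rational root and is therefore irreducible over Q (a cubic with no linear factor over a field is irreducible). For an irreducible cubic, the Galois group is A_3 or S_3 according as the discriminant disc(f) = -4a^3 - 27b^2 = -4·(18)^3 - 27·(1)^2 = -23355 is or is not a square in Q. Here disc(f) = -23355 is not a perfect square in Q, so the Galois group of f over Q is not contained in A_3 and must be all of S_3. The splitting field has degree |S_3| = 6 over Q, so [K : Q] = 6.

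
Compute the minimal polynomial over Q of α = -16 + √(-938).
m_α(x) = x^2 + 32x + 1194

From α + 16 = √(-938), squaring gives (α + 16)^2 = -938, i.e. α^2 + 32α + 256 = -938, so α^2 + 32α + 1194 = 0. The discriminant of x^2 + 32x + 1194 is (32)^2 - 4·(1194) = 1024 - 4776 = -3752, and 4·(-938) is not a perfect square in Q since -938 is squarefree and ≠ 1. Hence x^2 + 32x + 1194 is irreducible over Q and is the minimal polynomial of α.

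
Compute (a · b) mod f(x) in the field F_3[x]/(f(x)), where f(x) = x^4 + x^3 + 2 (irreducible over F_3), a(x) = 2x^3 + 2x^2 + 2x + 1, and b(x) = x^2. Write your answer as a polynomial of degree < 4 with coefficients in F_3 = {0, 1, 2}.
a · b ≡ 2x^3 + x^2 + 2x (mod f(x))

Multiply in F_3[x]: a(x)·b(x) = (2x^3 + 2x^2 + 2x + 1)·(x^2) = 2x^5 + 2x^4 + 2x^3 + x^2. This has degree ≥ 4, so divide by f(x) over F_3: 2x^5 + 2x^4 + 2x^3 + x^2 = (2x)·(x^4 + x^3 + 2) + (2x^3 + x^2 + 2x). Hence a·b ≡ 2x^3 + x^2 + 2x (mod f). (F_3[x]/(f) is a field with 3^4 = 81 elements since f is irreducible of degree 4.)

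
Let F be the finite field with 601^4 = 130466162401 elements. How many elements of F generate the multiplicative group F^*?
There are φ(130466162400) = 28983951360 primitive elements

F_q^* is cyclic of order q - 1 = 130466162400. A cyclic group of order m has exactly φ(m) generators. Here m = 130466162400 = 2^5 · 3 · 5^2 · 7 · 43 · 313 · 577, so the number of primitive elements is φ(130466162400) = 28983951360.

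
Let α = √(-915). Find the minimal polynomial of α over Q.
m_α(x) = x^2 + 915

α satisfies α^2 + 915 = 0, so x^2 + 915 annihilates α. Since d = -915 is squarefree and ≠ 1, it is not a perfect square in Q, so x^2 + 915 has no rational root and is therefore irreducible over Q (a degree-2 polynomial over a field is irreducible iff it has no root). Hence m_α(x) = x^2 + 915.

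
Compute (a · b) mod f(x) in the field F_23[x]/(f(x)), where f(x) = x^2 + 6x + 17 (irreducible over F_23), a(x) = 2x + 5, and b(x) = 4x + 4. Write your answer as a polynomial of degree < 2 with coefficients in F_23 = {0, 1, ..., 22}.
a · b ≡ 3x + 22 (mod f(x))

Multiply in F_23[x]: a(x)·b(x) = (2x + 5)·(4x + 4) = 8x^2 + 5x + 20. This has degree ≥ 2, so divide by f(x) over F_23: 8x^2 + 5x + 20 = (8)·(x^2 + 6x + 17) + (3x + 22). Hence a·b ≡ 3x + 22 (mod f). (F_23[x]/(f) is a field with 23^2 = 529 elements since f is irreducible of degree 2.)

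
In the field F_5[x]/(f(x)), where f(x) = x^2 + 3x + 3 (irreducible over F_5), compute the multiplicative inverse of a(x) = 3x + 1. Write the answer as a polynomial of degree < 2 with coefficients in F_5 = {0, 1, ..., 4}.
a(x)^(-1) ≡ 3x + 3 (mod f(x))

Since f is irreducible over F_5, F_5[x]/(f) is a field and a(x) ≠ 0 has an inverse. Apply the extended Euclidean algorithm to f(x) and a(x) in F_5[x]: f(x) = (2x + 2)·a(x) + (1). The last nonzero remainder is the constant 1 = gcd(f, a) in F_5. Back-substituting through the division chain expresses 1 = s(x)·a(x) + t(x)·f(x) with s(x) ≡ 3x + 3 (mod f), so a(x)^(-1) ≡ s(x) = 3x + 3 (mod f). Check: (3x + 1)·(3x + 3) = 4x^2 + 2x + 3 ≡ 1 (mod x^2 + 3x + 3).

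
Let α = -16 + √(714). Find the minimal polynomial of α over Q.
m_α(x) = x^2 + 32x - 458

From α + 16 = √(714), squaring gives (α + 16)^2 = 714, i.e. α^2 + 32α + 256 = 714, so α^2 + 32α - 458 = 0. The discriminant of x^2 + 32x - 458 is (32)^2 - 4·(-458) = 1024 + 1832 = 2856, and 4·(714) is not a perfect square in Q since 714 is squarefree and ≠ 1. Hence x^2 + 32x - 458 is irreducible over Q and is the minimal polynomial of α.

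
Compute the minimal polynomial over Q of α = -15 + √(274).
m_α(x) = x^2 + 30x - 49

From α + 15 = √(274), squaring gives (α + 15)^2 = 274, i.e. α^2 + 30α + 225 = 274, so α^2 + 30α - 49 = 0. The discriminant of x^2 + 30x - 49 is (30)^2 - 4·(-49) = 900 + 196 = 1096, and 4·(274) is not a perfect square in Q since 274 is squarefree and ≠ 1. Hence x^2 + 30x - 49 is irreducible over Q and is the minimal polynomial of α.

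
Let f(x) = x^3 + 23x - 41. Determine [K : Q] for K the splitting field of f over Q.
[K : Q] = 6

By the rational root test, any rational root of the monic integer polynomial f(x) = x^3 + 23x - 41 must be an integer dividing the constant term -41, i.e. one of ±{1, 41}. Evaluating: f(1) = -17, f(-1) = -65, f(41) = 69823, f(-41) = -69905; none is 0, so f has no rational root and is therefore irreducible over Q (a cubic with no linear factor over a field is irreducible). For an irreducible cubic, the Galois group is A_3 or S_3 according as the discriminant disc(f) = -4a^3 - 27b^2 = -4·(23)^3 - 27·(-41)^2 = -94055 is or is not a square in Q. Here disc(f) = -94055 is not a perfect square in Q, so the Galois group of f over Q is not contained in A_3 and must be all of S_3. The splitting field has degree |S_3| = 6 over Q, so [K : Q] = 6.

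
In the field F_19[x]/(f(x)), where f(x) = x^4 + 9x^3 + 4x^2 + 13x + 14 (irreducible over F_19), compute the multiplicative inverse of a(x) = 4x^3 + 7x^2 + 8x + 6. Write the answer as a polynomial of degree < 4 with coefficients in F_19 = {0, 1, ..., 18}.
a(x)^(-1) ≡ 13x^3 + 11x^2 + 12x + 9 (mod f(x))

Since f is irreducible over F_19, F_19[x]/(f) is a field and a(x) ≠ 0 has an inverse. Apply the extended Euclidean algorithm to f(x) and a(x) in F_19[x]: f(x) = (5x + 3)·a(x) + (16x + 15);  a(x) = (5x^2 + 10x + 3)·(16x + 15) + (18). The last nonzero remainder is the constant 18 = gcd(f, a) in F_19. Back-substituting through the division chain expresses 18 = s(x)·a(x) + t(x)·f(x) with s(x) ≡ 6x^3 + 8x^2 + 7x + 10 (mod f), so (6x^3 + 8x^2 + 7x + 10)·a(x) ≡ 18 (mod f). Multiplying by 18^(-1) ≡ 18 in F_19 gives a(x)^(-1) ≡ 18·(6x^3 + 8x^2 + 7x + 10) ≡ 13x^3 + 11x^2 + 12x + 9 (mod f). Check: (4x^3 + 7x^2 + 8x + 6)·(13x^3 + 11x^2 + 12x + 9) = 14x^6 + 2x^5 + x^4 + x^3 + 16x^2 + 11x + 16 ≡ 1 (mod x^4 + 9x^3 + 4x^2 + 13x + 14).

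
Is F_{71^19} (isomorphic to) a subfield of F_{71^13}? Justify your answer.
No: F_{71^19} is not a subfield of F_{71^13}

F_{p^m} embeds in F_{p^n} iff m | n. Here 19 ∤ 13 (since 13 = 0·19 + 13 with remainder 13 ≠ 0), so F_{71^19} is not a subfield of F_{71^13}. Equivalently: if it were, the tower law would give 19 = [F_{71^19}:F_71] dividing [F_{71^13}:F_71] = 13, contradiction.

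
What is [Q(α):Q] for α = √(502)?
[Q(α):Q] = 2

[Q(α):Q] equals the degree of the minimal polynomial of α. Here α^2 = 502 and x^2 - 502 is irreducible (d = 502 is squarefree, ≠ 1, hence not a square), so deg(m_α) = 2. Thus [Q(α):Q] = 2.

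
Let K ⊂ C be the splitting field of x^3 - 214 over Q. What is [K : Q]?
[K : Q] = 6

The roots of x^3 - 214 are ∛214, ω∛214, ω^2∛214 where ω = e^(2πi/3) is a primitive cube root of unity, so K = Q(∛214, ω). Now [Q(∛214):Q] = 3 (since 214 is not a perfect cube, x^3 - 214 is irreducible) and [Q(ω):Q] = 2. Both 2 and 3 divide [K:Q], and [K:Q] ≤ 3·2 = 6, so [K:Q] = 6. (Equivalently: Q(∛214) ⊂ R but ω ∉ R, so [K : Q(∛214)] = 2.)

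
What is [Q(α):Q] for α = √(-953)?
[Q(α):Q] = 2

[Q(α):Q] equals the degree of the minimal polynomial of α. Here α^2 = -953 and x^2 + 953 is irreducible (d = -953 is squarefree, ≠ 1, hence not a square), so deg(m_α) = 2. Thus [Q(α):Q] = 2.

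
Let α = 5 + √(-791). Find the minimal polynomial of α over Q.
m_α(x) = x^2 - 10x + 816

From α - 5 = √(-791), squaring gives (α - 5)^2 = -791, i.e. α^2 - 10α + 25 = -791, so α^2 - 10α + 816 = 0. The discriminant of x^2 - 10x + 816 is (-10)^2 - 4·(816) = 100 - 3264 = -3164, and 4·(-791) is not a perfect square in Q since -791 is squarefree and ≠ 1. Hence x^2 - 10x + 816 is irreducible over Q and is the minimal polynomial of α.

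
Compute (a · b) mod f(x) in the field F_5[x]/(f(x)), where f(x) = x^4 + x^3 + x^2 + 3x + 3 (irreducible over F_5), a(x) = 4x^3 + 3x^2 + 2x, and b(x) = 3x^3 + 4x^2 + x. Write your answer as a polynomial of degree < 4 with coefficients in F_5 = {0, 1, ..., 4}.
a · b ≡ 4 (mod f(x))

Multiply in F_5[x]: a(x)·b(x) = (4x^3 + 3x^2 + 2x)·(3x^3 + 4x^2 + x) = 2x^6 + 2x^4 + x^3 + 2x^2. This has degree ≥ 4, so divide by f(x) over F_5: 2x^6 + 2x^4 + x^3 + 2x^2 = (2x^2 + 3x + 2)·(x^4 + x^3 + x^2 + 3x + 3) + (4). Hence a·b ≡ 4 (mod f). (F_5[x]/(f) is a field with 5^4 = 625 elements since f is irreducible of degree 4.)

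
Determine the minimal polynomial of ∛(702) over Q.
m_α(x) = x^3 - 702

α satisfies α^3 = 702, so x^3 - 702 annihilates α. By the rational root test, a rational root p/q (in lowest terms) of x^3 - 702 would satisfy p^3 = 702 q^3, forcing q = 1 and p^3 = 702; but 702 is not a perfect cube, contradiction. A monic cubic over Q with no rational root is irreducible (any nontrivial factorization would include a linear factor). Hence x^3 - 702 is the minimal polynomial of α, and in particular [Q(α):Q] = 3.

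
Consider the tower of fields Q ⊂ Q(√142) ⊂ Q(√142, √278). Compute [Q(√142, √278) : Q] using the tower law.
[Q(√142, √278) : Q] = 4

[Q(√142):Q] = 2 (min poly x^2 - 142, irreducible since 142 is squarefree > 1). For the top step, suppose √278 ∈ Q(√142), say √278 = c + d√142 with c, d ∈ Q. Squaring: 278 = c^2 + 142d^2 + 2cd√142. Since √142 ∉ Q this forces 2cd = 0. If d = 0 then √278 = c ∈ Q, contradicting 278 squarefree > 1. If c = 0 then 278 = 142d^2, so 142·278 = (142d)^2 is a perfect square in Q — but 142·278 = 39476 is not a perfect square (since 142 and 278 are distinct squarefree integers). Contradiction. Hence √278 ∉ Q(√142), so x^2 - 278 stays irreducible over Q(√142) and [Q(√142, √278) : Q(√142)] = 2. By the tower law, [Q(√142, √278) : Q] = 2 · 2 = 4.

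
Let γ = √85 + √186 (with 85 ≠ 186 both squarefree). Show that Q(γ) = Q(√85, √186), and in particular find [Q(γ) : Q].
[Q(γ) : Q] = 4 (equivalently, Q(γ) = Q(√85, √186))

Obviously Q(γ) ⊆ Q(√85, √186), and [Q(√85, √186):Q] = 4 (since 85, 186 are distinct squarefree integers > 1 with 15810 not a perfect square). To show equality we compute the minimal polynomial of γ. From γ = √85 + √186: γ^2 = 85 + 2√(15810) + 186 = 271 + 2√(15810), so γ^2 - 271 = 2√(15810); squaring, (γ^2 - 271)^2 = 4·15810, i.e. γ^4 - 542γ^2 + 73441 - 63240 = 0, i.e. γ^4 - 542γ^2 + 10201 = 0. So γ is a root of x^4 - 542x^2 + 10201. This polynomial is irreducible over Q: it has no rational root (each ±√85 ± √186 is irrational), and any factorization into two quadratics over Q would force √(15810) ∈ Q (pairing opposite roots) or √85, √186 ∈ Q (other pairings), all impossible. Hence [Q(γ):Q] = 4 = [Q(√85, √186):Q], so Q(γ) = Q(√85, √186).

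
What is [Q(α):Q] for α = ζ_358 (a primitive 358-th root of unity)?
[Q(α):Q] = 178

The minimal polynomial of ζ_358 over Q is the 358-th cyclotomic polynomial Φ_358(x), which is irreducible over Q and has degree φ(358) = 178. Hence [Q(α):Q] = φ(358) = 178.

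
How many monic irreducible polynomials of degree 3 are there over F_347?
There are 13927192 monic irreducible polynomials of degree 3 over F_347

Each element of F_{347^3} that lies in no proper subfield is a root of exactly one monic irreducible of degree 3 over F_347, and each such polynomial has 3 distinct roots in F_{347^3}. By Möbius inversion the count is N_347(3) = (1/3) Σ_{d|3} μ(3/d) · 347^d = (1/3)(μ(3)·347^1 + μ(1)·347^3) = 41781576/3 = 13927192.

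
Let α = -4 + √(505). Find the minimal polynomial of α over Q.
m_α(x) = x^2 + 8x - 489

From α + 4 = √(505), squaring gives (α + 4)^2 = 505, i.e. α^2 + 8α + 16 = 505, so α^2 + 8α - 489 = 0. The discriminant of x^2 + 8x - 489 is (8)^2 - 4·(-489) = 64 + 1956 = 2020, and 4·(505) is not a perfect square in Q since 505 is squarefree and ≠ 1. Hence x^2 + 8x - 489 is irreducible over Q and is the minimal polynomial of α.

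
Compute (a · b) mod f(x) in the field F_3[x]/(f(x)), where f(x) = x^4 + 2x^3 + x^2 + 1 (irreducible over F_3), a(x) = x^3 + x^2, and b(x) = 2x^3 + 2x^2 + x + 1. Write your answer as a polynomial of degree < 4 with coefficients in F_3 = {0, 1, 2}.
a · b ≡ x^2 + 2 (mod f(x))

Multiply in F_3[x]: a(x)·b(x) = (x^3 + x^2)·(2x^3 + 2x^2 + x + 1) = 2x^6 + x^5 + 2x^3 + x^2. This has degree ≥ 4, so divide by f(x) over F_3: 2x^6 + x^5 + 2x^3 + x^2 = (2x^2 + 1)·(x^4 + 2x^3 + x^2 + 1) + (x^2 + 2). Hence a·b ≡ x^2 + 2 (mod f). (F_3[x]/(f) is a field with 3^4 = 81 elements since f is irreducible of degree 4.)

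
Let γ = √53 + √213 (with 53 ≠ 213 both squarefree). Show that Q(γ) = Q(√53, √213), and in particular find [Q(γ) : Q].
[Q(γ) : Q] = 4 (equivalently, Q(γ) = Q(√53, √213))

Obviously Q(γ) ⊆ Q(√53, √213), and [Q(√53, √213):Q] = 4 (since 53, 213 are distinct squarefree integers > 1 with 11289 not a perfect square). To show equality we compute the minimal polynomial of γ. From γ = √53 + √213: γ^2 = 53 + 2√(11289) + 213 = 266 + 2√(11289), so γ^2 - 266 = 2√(11289); squaring, (γ^2 - 266)^2 = 4·11289, i.e. γ^4 - 532γ^2 + 70756 - 45156 = 0, i.e. γ^4 - 532γ^2 + 25600 = 0. So γ is a root of x^4 - 532x^2 + 25600. This polynomial is irreducible over Q: it has no rational root (each ±√53 ± √213 is irrational), and any factorization into two quadratics over Q would force √(11289) ∈ Q (pairing opposite roots) or √53, √213 ∈ Q (other pairings), all impossible. Hence [Q(γ):Q] = 4 = [Q(√53, √213):Q], so Q(γ) = Q(√53, √213).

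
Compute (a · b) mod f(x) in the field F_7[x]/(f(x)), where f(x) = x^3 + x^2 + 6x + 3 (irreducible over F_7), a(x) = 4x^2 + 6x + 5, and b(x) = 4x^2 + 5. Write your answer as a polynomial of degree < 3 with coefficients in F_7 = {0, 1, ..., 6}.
a · b ≡ 6x^2 + 4x + 1 (mod f(x))

Multiply in F_7[x]: a(x)·b(x) = (4x^2 + 6x + 5)·(4x^2 + 5) = 2x^4 + 3x^3 + 5x^2 + 2x + 4. This has degree ≥ 3, so divide by f(x) over F_7: 2x^4 + 3x^3 + 5x^2 + 2x + 4 = (2x + 1)·(x^3 + x^2 + 6x + 3) + (6x^2 + 4x + 1). Hence a·b ≡ 6x^2 + 4x + 1 (mod f). (F_7[x]/(f) is a field with 7^3 = 343 elements since f is irreducible of degree 3.)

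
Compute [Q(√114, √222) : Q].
[Q(√114, √222) : Q] = 4

[Q(√114):Q] = 2 (min poly x^2 - 114, irreducible since 114 is squarefree > 1). For the top step, suppose √222 ∈ Q(√114), say √222 = c + d√114 with c, d ∈ Q. Squaring: 222 = c^2 + 114d^2 + 2cd√114. Since √114 ∉ Q this forces 2cd = 0. If d = 0 then √222 = c ∈ Q, contradicting 222 squarefree > 1. If c = 0 then 222 = 114d^2, so 114·222 = (114d)^2 is a perfect square in Q — but 114·222 = 25308 is not a perfect square (since 114 and 222 are distinct squarefree integers). Contradiction. Hence √222 ∉ Q(√114), so x^2 - 222 stays irreducible over Q(√114) and [Q(√114, √222) : Q(√114)] = 2. By the tower law, [Q(√114, √222) : Q] = 2 · 2 = 4.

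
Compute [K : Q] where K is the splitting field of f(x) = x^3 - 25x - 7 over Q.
[K : Q] = 6

By the rational root test, any rational root of the monic integer polynomial f(x) = x^3 - 25x - 7 must be an integer dividing the constant term -7, i.e. one of ±{1, 7}. Evaluating: f(1) = -31, f(-1) = 17, f(7) = 161, f(-7) = -175; none is 0, so f has no rational root and is therefore irreducible over Q (a cubic with no linear factor over a field is irreducible). For an irreducible cubic, the Galois group is A_3 or S_3 according as the discriminant disc(f) = -4a^3 - 27b^2 = -4·(-25)^3 - 27·(-7)^2 = 61177 is or is not a square in Q. Here disc(f) = 61177 is not a perfect square in Q, so the Galois group of f over Q is not contained in A_3 and must be all of S_3. The splitting field has degree |S_3| = 6 over Q, so [K : Q] = 6.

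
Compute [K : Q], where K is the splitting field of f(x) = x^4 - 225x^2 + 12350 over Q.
[K : Q] = 4

Solving the quadratic in x^2: x^2 = (225 ± √(225^2 - 4·12350))/2 = (225 ± √1225)/2 = (225 ± 35)/2, giving x^2 = 130 or x^2 = 95. So f(x) = (x^2 - 130)(x^2 - 95) and the roots of f are ±√130, ±√95. Hence the splitting field is K = Q(√130, √95). Since 130 and 95 are distinct squarefree integers > 1, their product 12350 is not a perfect square, so √95 ∉ Q(√130). By the tower law [K:Q] = [Q(√130,√95):Q(√130)] · [Q(√130):Q] = 2 · 2 = 4.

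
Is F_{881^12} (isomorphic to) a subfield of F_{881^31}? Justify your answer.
No: F_{881^12} is not a subfield of F_{881^31}

F_{p^m} embeds in F_{p^n} iff m | n. Here 12 ∤ 31 (since 31 = 2·12 + 7 with remainder 7 ≠ 0), so F_{881^12} is not a subfield of F_{881^31}. Equivalently: if it were, the tower law would give 12 = [F_{881^12}:F_881] dividing [F_{881^31}:F_881] = 31, contradiction.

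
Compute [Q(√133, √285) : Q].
[Q(√133, √285) : Q] = 4

[Q(√133):Q] = 2 (min poly x^2 - 133, irreducible since 133 is squarefree > 1). For the top step, suppose √285 ∈ Q(√133), say √285 = c + d√133 with c, d ∈ Q. Squaring: 285 = c^2 + 133d^2 + 2cd√133. Since √133 ∉ Q this forces 2cd = 0. If d = 0 then √285 = c ∈ Q, contradicting 285 squarefree > 1. If c = 0 then 285 = 133d^2, so 133·285 = (133d)^2 is a perfect square in Q — but 133·285 = 37905 is not a perfect square (since 133 and 285 are distinct squarefree integers). Contradiction. Hence √285 ∉ Q(√133), so x^2 - 285 stays irreducible over Q(√133) and [Q(√133, √285) : Q(√133)] = 2. By the tower law, [Q(√133, √285) : Q] = 2 · 2 = 4.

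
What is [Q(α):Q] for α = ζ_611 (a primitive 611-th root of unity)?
[Q(α):Q] = 552

The minimal polynomial of ζ_611 over Q is the 611-th cyclotomic polynomial Φ_611(x), which is irreducible over Q and has degree φ(611) = 552. Hence [Q(α):Q] = φ(611) = 552.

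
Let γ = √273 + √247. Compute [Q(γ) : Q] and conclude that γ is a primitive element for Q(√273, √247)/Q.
[Q(γ) : Q] = 4 (equivalently, Q(γ) = Q(√273, √247))

Obviously Q(γ) ⊆ Q(√273, √247), and [Q(√273, √247):Q] = 4 (since 273, 247 are distinct squarefree integers > 1 with 67431 not a perfect square). To show equality we compute the minimal polynomial of γ. From γ = √273 + √247: γ^2 = 273 + 2√(67431) + 247 = 520 + 2√(67431), so γ^2 - 520 = 2√(67431); squaring, (γ^2 - 520)^2 = 4·67431, i.e. γ^4 - 1040γ^2 + 270400 - 269724 = 0, i.e. γ^4 - 1040γ^2 + 676 = 0. So γ is a root of x^4 - 1040x^2 + 676. This polynomial is irreducible over Q: it has no rational root (each ±√273 ± √247 is irrational), and any factorization into two quadratics over Q would force √(67431) ∈ Q (pairing opposite roots) or √273, √247 ∈ Q (other pairings), all impossible. Hence [Q(γ):Q] = 4 = [Q(√273, √247):Q], so Q(γ) = Q(√273, √247).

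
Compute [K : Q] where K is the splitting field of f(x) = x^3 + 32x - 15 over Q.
[K : Q] = 6

By the rational root test, any rational root of the monic integer polynomial f(x) = x^3 + 32x - 15 must be an integer dividing the constant term -15, i.e. one of ±{1, 3, 5, 15}. Evaluating: f(1) = 18, f(-1) = -48, f(3) = 108, f(-3) = -138, f(5) = 270, f(-5) = -300, f(15) = 3840, f(-15) = -3870; none is 0, so f has no rational root and is therefore irreducible over Q (a cubic with no linear factor over a field is irreducible). For an irreducible cubic, the Galois group is A_3 or S_3 according as the discriminant disc(f) = -4a^3 - 27b^2 = -4·(32)^3 - 27·(-15)^2 = -137147 is or is not a square in Q. Here disc(f) = -137147 is not a perfect square in Q, so the Galois group of f over Q is not contained in A_3 and must be all of S_3. The splitting field has degree |S_3| = 6 over Q, so [K : Q] = 6.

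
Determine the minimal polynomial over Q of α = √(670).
m_α(x) = x^2 - 670

α satisfies α^2 - 670 = 0, so x^2 - 670 annihilates α. Since d = 670 is squarefree and ≠ 1, it is not a perfect square in Q, so x^2 - 670 has no rational root and is therefore irreducible over Q (a degree-2 polynomial over a field is irreducible iff it has no root). Hence m_α(x) = x^2 - 670.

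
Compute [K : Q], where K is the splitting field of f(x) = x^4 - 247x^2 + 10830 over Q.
[K : Q] = 4

Solving the quadratic in x^2: x^2 = (247 ± √(247^2 - 4·10830))/2 = (247 ± √17689)/2 = (247 ± 133)/2, giving x^2 = 57 or x^2 = 190. So f(x) = (x^2 - 57)(x^2 - 190) and the roots of f are ±√57, ±√190. Hence the splitting field is K = Q(√57, √190). Since 57 and 190 are distinct squarefree integers > 1, their product 10830 is not a perfect square, so √190 ∉ Q(√57). By the tower law [K:Q] = [Q(√57,√190):Q(√57)] · [Q(√57):Q] = 2 · 2 = 4.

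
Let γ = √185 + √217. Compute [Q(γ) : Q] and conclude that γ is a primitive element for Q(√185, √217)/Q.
[Q(γ) : Q] = 4 (equivalently, Q(γ) = Q(√185, √217))

Obviously Q(γ) ⊆ Q(√185, √217), and [Q(√185, √217):Q] = 4 (since 185, 217 are distinct squarefree integers > 1 with 40145 not a perfect square). To show equality we compute the minimal polynomial of γ. From γ = √185 + √217: γ^2 = 185 + 2√(40145) + 217 = 402 + 2√(40145), so γ^2 - 402 = 2√(40145); squaring, (γ^2 - 402)^2 = 4·40145, i.e. γ^4 - 804γ^2 + 161604 - 160580 = 0, i.e. γ^4 - 804γ^2 + 1024 = 0. So γ is a root of x^4 - 804x^2 + 1024. This polynomial is irreducible over Q: it has no rational root (each ±√185 ± √217 is irrational), and any factorization into two quadratics over Q would force √(40145) ∈ Q (pairing opposite roots) or √185, √217 ∈ Q (other pairings), all impossible. Hence [Q(γ):Q] = 4 = [Q(√185, √217):Q], so Q(γ) = Q(√185, √217).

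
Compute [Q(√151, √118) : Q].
[Q(√151, √118) : Q] = 4

[Q(√151):Q] = 2 (min poly x^2 - 151, irreducible since 151 is squarefree > 1). For the top step, suppose √118 ∈ Q(√151), say √118 = c + d√151 with c, d ∈ Q. Squaring: 118 = c^2 + 151d^2 + 2cd√151. Since √151 ∉ Q this forces 2cd = 0. If d = 0 then √118 = c ∈ Q, contradicting 118 squarefree > 1. If c = 0 then 118 = 151d^2, so 151·118 = (151d)^2 is a perfect square in Q — but 151·118 = 17818 is not a perfect square (since 151 and 118 are distinct squarefree integers). Contradiction. Hence √118 ∉ Q(√151), so x^2 - 118 stays irreducible over Q(√151) and [Q(√151, √118) : Q(√151)] = 2. By the tower law, [Q(√151, √118) : Q] = 2 · 2 = 4.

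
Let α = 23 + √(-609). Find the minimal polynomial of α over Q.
m_α(x) = x^2 - 46x + 1138

From α - 23 = √(-609), squaring gives (α - 23)^2 = -609, i.e. α^2 - 46α + 529 = -609, so α^2 - 46α + 1138 = 0. The discriminant of x^2 - 46x + 1138 is (-46)^2 - 4·(1138) = 2116 - 4552 = -2436, and 4·(-609) is not a perfect square in Q since -609 is squarefree and ≠ 1. Hence x^2 - 46x + 1138 is irreducible over Q and is the minimal polynomial of α.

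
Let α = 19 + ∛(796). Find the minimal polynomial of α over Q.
m_α(x) = x^3 - 57x^2 + 1083x - 7655

Set β = α - 19 = ∛(796), so β^3 = 796. Then (α - 19)^3 - 796 = 0, i.e. α is a root of g(x) = (x - 19)^3 - 796 = x^3 - 57x^2 + 1083x - 7655. Since g(x) = h(x - 19) where h(x) = x^3 - 796, and h is irreducible over Q (because 796 is not a perfect cube, so h has no rational root, and a monic cubic with no rational root is irreducible), g is also irreducible (irreducibility is preserved under the substitution x → x - 19). Hence m_α(x) = x^3 - 57x^2 + 1083x - 7655.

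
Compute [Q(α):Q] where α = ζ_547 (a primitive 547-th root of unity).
[Q(α):Q] = 546

The minimal polynomial of ζ_547 over Q is the 547-th cyclotomic polynomial Φ_547(x), which is irreducible over Q and has degree φ(547) = 546. Hence [Q(α):Q] = φ(547) = 546.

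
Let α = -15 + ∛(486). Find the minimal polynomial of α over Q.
m_α(x) = x^3 + 45x^2 + 675x + 2889

Set β = α + 15 = ∛(486), so β^3 = 486. Then (α + 15)^3 - 486 = 0, i.e. α is a root of g(x) = (x + 15)^3 - 486 = x^3 + 45x^2 + 675x + 2889. Since g(x) = h(x + 15) where h(x) = x^3 - 486, and h is irreducible over Q (because 486 is not a perfect cube, so h has no rational root, and a monic cubic with no rational root is irreducible), g is also irreducible (irreducibility is preserved under the substitution x → x + 15). Hence m_α(x) = x^3 + 45x^2 + 675x + 2889.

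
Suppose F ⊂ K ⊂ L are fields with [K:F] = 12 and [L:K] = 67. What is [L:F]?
[L:F] = 804

The tower law says that for any tower of field extensions F ⊂ K ⊂ L with finite degrees, [L:F] = [L:K] · [K:F]. Here this gives [L:F] = 67 · 12 = 804.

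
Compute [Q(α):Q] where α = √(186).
[Q(α):Q] = 2

[Q(α):Q] equals the degree of the minimal polynomial of α. Here α^2 = 186 and x^2 - 186 is irreducible (d = 186 is squarefree, ≠ 1, hence not a square), so deg(m_α) = 2. Thus [Q(α):Q] = 2.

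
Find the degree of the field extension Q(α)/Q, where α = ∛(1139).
[Q(α):Q] = 3

The minimal polynomial of α is x^3 - 1139, irreducible over Q since 1139 is not a perfect cube (so x^3 - 1139 has no rational root). Hence [Q(α):Q] = deg(m_α) = 3.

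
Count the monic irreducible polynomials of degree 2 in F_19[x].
There are 171 monic irreducible polynomials of degree 2 over F_19

Each element of F_{19^2} that lies in no proper subfield is a root of exactly one monic irreducible of degree 2 over F_19, and each such polynomial has 2 distinct roots in F_{19^2}. By Möbius inversion the count is N_19(2) = (1/2) Σ_{d|2} μ(2/d) · 19^d = (1/2)(μ(2)·19^1 + μ(1)·19^2) = 342/2 = 171.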